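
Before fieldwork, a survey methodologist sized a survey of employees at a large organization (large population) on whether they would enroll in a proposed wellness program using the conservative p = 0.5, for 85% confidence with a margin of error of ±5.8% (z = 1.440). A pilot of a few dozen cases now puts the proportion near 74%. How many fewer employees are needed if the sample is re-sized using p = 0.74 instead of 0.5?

36

Conservative (p = 0.5): n = 1.440² × 0.25 / 0.058² ≈ 154.10 → 155.
Using p = 0.74: p(1−p) = 0.1924, so n = 1.440² × 0.1924 / 0.058² ≈ 118.60 → 119.
Reduction: 155 − 119 = 36.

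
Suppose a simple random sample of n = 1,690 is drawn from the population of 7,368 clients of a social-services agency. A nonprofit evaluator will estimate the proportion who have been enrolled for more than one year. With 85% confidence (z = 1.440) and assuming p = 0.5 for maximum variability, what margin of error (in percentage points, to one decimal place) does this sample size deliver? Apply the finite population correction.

1.5

Finite-population factor: (N−n)/(N−1) = (7368−1690)/(7368−1) = 0.7707.
SE(p̂) = √[p(1−p)/n · (N−n)/(N−1)] = √[0.2500/1690 × 0.7707] = 0.01068.
E = z × SE = 1.440 × 0.01068 = 0.01538 ≈ 1.5 percentage points.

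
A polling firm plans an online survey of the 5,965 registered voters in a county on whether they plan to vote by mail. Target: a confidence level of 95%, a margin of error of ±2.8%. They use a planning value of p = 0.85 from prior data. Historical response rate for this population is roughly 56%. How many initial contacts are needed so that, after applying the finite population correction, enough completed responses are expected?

For 95% confidence, z = 1.960.
Completed interviews needed (unadjusted): n₀ = 1.960² × 0.1275 / 0.028² ≈ 624.75 → 625.
FPC for N = 5,965: n = 625 / (1 + 624/5965) = 625 / 1.1046 ≈ 565.81 → 566.
At a 56% response rate, contacts needed = 566 / 0.56 ≈ 1010.71 → 1011.

1011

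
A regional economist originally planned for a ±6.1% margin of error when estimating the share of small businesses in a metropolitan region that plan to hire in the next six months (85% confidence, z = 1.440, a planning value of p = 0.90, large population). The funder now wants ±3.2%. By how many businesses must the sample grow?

At ±6.1%: n = 1.440² × 0.0900 / 0.061² ≈ 50.15 → 51.
At ±3.2%: n = 1.440² × 0.0900 / 0.032² ≈ 182.25 → 183.
Additional respondents: 183 − 51 = 132.

132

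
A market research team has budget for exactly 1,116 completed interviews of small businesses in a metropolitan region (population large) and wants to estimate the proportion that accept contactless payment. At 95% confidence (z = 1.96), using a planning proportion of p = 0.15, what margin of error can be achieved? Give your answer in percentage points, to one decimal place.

SE(p̂) = √[p(1−p)/n] = √[0.1275/1116] = 0.01069.
E = z × SE = 1.96 × 0.01069 = 0.02095, or 2.1 percentage points.

2.1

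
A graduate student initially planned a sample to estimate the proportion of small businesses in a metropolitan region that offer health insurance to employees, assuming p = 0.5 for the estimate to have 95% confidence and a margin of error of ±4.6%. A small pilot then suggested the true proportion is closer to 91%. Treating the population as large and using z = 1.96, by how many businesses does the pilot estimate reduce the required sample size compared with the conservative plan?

305

Conservative (p = 0.5): n = 1.96² × 0.25 / 0.046² ≈ 453.88 → 454.
Using p = 0.91: p(1−p) = 0.0819, so n = 1.96² × 0.0819 / 0.046² ≈ 148.69 → 149.
Reduction: 454 − 149 = 305.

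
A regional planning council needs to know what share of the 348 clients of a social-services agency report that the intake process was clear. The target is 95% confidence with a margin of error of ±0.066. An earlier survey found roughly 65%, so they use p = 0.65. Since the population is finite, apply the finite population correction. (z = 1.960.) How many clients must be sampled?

128

Unadjusted: n₀ = 1.960² × 0.65 × 0.35 / 0.066² ≈ 200.63, so n₀ = 201.
Finite population correction with N = 348: n = n₀ / (1 + (n₀−1)/N) = 201 / (1 + 200/348) = 201 / 1.5747 ≈ 127.64.
Rounding up, n = 128.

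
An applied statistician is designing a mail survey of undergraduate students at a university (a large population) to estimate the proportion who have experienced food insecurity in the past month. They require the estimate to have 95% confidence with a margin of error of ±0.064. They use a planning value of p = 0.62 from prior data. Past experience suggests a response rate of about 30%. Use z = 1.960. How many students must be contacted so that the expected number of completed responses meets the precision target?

737

Completed interviews needed: n₀ = 1.960² × 0.2356 / 0.064² ≈ 220.97 → 221.
At a 30% response rate, contacts needed = 221 / 0.30 ≈ 736.67 → 737.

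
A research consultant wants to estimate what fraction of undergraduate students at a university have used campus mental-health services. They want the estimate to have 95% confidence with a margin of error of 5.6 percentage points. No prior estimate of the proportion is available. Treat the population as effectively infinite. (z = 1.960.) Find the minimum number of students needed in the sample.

With no prior estimate, use p = 0.5, giving p(1−p) = 0.25.
n = z²·p(1−p)/E² = 1.960² × 0.2500 / 0.056² = 3.8416 × 0.2500 / 0.003136 ≈ 306.25.
Rounding up gives n = 307.

307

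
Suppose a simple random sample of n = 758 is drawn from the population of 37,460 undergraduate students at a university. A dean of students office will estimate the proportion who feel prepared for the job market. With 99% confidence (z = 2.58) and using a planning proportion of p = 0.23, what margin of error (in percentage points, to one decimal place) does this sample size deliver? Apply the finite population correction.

Finite-population factor: (N−n)/(N−1) = (37460−758)/(37460−1) = 0.9798.
SE(p̂) = √[p(1−p)/n · (N−n)/(N−1)] = √[0.1771/758 × 0.9798] = 0.01513.
E = z × SE = 2.58 × 0.01513 = 0.03904 ≈ 3.9 percentage points.

3.9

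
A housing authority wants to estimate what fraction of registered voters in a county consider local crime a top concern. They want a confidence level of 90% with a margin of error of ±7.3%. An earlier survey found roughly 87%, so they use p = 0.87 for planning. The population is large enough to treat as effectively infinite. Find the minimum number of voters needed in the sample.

58

For 90% confidence, z = 1.645.
With p = 0.87, p(1−p) = 0.1131.
n = z²·p(1−p)/E² = 1.645² × 0.1131 / 0.073² = 2.7060 × 0.1131 / 0.005329 ≈ 57.43.
Rounding up gives n = 58.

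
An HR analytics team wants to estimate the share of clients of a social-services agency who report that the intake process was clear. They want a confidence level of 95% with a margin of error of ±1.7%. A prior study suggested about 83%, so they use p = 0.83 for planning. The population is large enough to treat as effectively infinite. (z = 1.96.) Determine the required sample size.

With p = 0.83, p(1−p) = 0.1411.
n = z²·p(1−p)/E² = 1.96² × 0.1411 / 0.017² = 3.8416 × 0.1411 / 0.000289 ≈ 1875.60.
Rounding up gives n = 1876.

1876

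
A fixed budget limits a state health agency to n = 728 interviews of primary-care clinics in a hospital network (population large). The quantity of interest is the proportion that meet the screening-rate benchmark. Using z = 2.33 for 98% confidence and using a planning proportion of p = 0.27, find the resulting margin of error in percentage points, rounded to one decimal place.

3.8

SE(p̂) = √[p(1−p)/n] = √[0.1971/728] = 0.01645.
E = z × SE = 2.33 × 0.01645 = 0.03834, or 3.8 percentage points.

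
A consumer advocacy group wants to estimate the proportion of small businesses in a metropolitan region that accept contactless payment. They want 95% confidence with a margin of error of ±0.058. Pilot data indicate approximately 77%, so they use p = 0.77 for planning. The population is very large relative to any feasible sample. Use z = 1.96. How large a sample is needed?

With p = 0.77, p(1−p) = 0.1771.
n = z²·p(1−p)/E² = 1.96² × 0.1771 / 0.058² = 3.8416 × 0.1771 / 0.003364 ≈ 202.24.
Rounding up gives n = 203.

203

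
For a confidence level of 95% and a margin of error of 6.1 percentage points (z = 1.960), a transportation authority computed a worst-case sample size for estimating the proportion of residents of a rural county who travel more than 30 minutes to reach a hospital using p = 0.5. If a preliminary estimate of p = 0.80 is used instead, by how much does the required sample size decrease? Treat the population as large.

93

Conservative (p = 0.5): n = 1.960² × 0.25 / 0.061² ≈ 258.10 → 259.
Using p = 0.80: p(1−p) = 0.1600, so n = 1.960² × 0.1600 / 0.061² ≈ 165.19 → 166.
Reduction: 259 − 166 = 93.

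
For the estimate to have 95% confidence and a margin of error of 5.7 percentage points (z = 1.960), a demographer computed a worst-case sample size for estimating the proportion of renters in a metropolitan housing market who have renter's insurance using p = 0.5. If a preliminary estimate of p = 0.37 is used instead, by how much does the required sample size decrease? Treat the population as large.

20

Conservative (p = 0.5): n = 1.960² × 0.25 / 0.057² ≈ 295.60 → 296.
Using p = 0.37: p(1−p) = 0.2331, so n = 1.960² × 0.2331 / 0.057² ≈ 275.62 → 276.
Reduction: 296 − 276 = 20.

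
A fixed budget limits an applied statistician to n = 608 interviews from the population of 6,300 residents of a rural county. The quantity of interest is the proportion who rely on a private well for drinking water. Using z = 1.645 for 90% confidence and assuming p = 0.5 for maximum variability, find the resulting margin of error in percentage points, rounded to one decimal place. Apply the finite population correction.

3.2

Finite-population factor: (N−n)/(N−1) = (6300−608)/(6300−1) = 0.9036.
SE(p̂) = √[p(1−p)/n · (N−n)/(N−1)] = √[0.2500/608 × 0.9036] = 0.01928.
E = z × SE = 1.645 × 0.01928 = 0.03171 ≈ 3.2 percentage points.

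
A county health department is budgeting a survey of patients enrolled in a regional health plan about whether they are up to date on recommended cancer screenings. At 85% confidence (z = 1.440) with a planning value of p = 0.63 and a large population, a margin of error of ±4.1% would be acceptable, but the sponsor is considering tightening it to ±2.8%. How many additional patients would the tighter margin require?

At ±4.1%: n = 1.440² × 0.2331 / 0.041² ≈ 287.54 → 288.
At ±2.8%: n = 1.440² × 0.2331 / 0.028² ≈ 616.53 → 617.
Additional respondents: 617 − 288 = 329.

329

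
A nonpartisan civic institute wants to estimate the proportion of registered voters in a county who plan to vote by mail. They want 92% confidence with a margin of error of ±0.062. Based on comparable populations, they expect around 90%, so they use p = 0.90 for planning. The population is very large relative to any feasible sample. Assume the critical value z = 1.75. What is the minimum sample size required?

With p = 0.90, p(1−p) = 0.0900.
n = z²·p(1−p)/E² = 1.75² × 0.0900 / 0.062² = 3.0625 × 0.0900 / 0.003844 ≈ 71.70.
Rounding up gives n = 72.

72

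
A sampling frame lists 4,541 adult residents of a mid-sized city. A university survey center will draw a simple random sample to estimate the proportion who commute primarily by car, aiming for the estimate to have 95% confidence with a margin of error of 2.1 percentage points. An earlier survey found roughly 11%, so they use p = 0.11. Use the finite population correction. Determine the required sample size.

For 95% confidence, z = 1.960.
Unadjusted: n₀ = 1.960² × 0.11 × 0.89 / 0.021² ≈ 852.82, so n₀ = 853.
Finite population correction with N = 4,541: n = n₀ / (1 + (n₀−1)/N) = 853 / (1 + 852/4541) = 853 / 1.1876 ≈ 718.24.
Rounding up, n = 719.

719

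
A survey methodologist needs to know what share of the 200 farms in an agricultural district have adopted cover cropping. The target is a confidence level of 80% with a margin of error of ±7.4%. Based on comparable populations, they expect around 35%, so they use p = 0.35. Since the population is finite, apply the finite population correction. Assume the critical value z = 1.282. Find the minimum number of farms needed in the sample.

52

Unadjusted: n₀ = 1.282² × 0.35 × 0.65 / 0.074² ≈ 68.28, so n₀ = 69.
Finite population correction with N = 200: n = n₀ / (1 + (n₀−1)/N) = 69 / (1 + 68/200) = 69 / 1.3400 ≈ 51.49.
Rounding up, n = 52.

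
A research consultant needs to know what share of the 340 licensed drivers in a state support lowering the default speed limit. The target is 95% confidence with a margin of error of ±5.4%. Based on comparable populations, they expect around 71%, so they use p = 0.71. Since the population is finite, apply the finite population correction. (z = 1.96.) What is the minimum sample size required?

152

Unadjusted: n₀ = 1.96² × 0.71 × 0.29 / 0.054² ≈ 271.26, so n₀ = 272.
Finite population correction with N = 340: n = n₀ / (1 + (n₀−1)/N) = 272 / (1 + 271/340) = 272 / 1.7971 ≈ 151.36.
Rounding up, n = 152.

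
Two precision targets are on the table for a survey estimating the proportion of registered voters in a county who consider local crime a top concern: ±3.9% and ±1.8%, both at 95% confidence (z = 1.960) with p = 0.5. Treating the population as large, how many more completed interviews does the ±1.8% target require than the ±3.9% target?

2333

At ±3.9%: n = 1.960² × 0.2500 / 0.039² ≈ 631.43 → 632.
At ±1.8%: n = 1.960² × 0.2500 / 0.018² ≈ 2964.20 → 2965.
Additional respondents: 2965 − 632 = 2333.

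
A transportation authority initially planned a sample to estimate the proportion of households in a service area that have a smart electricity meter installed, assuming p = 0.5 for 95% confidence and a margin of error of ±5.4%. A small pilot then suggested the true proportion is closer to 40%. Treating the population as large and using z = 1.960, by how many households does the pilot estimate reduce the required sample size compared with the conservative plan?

Conservative (p = 0.5): n = 1.960² × 0.25 / 0.054² ≈ 329.36 → 330.
Using p = 0.40: p(1−p) = 0.2400, so n = 1.960² × 0.2400 / 0.054² ≈ 316.18 → 317.
Reduction: 330 − 317 = 13.

13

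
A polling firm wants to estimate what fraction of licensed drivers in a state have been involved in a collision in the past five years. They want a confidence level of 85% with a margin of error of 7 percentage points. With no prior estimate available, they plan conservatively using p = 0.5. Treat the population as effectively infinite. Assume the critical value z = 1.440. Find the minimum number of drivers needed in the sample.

106

With p = 0.5, p(1−p) = 0.25.
n = z²·p(1−p)/E² = 1.440² × 0.2500 / 0.070² = 2.0736 × 0.2500 / 0.004900 ≈ 105.80.
Rounding up gives n = 106.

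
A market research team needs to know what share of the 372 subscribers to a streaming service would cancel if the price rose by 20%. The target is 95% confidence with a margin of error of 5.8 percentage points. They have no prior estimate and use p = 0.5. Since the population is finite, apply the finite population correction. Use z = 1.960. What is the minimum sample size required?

Unadjusted: n₀ = 1.960² × 0.50 × 0.50 / 0.058² ≈ 285.49, so n₀ = 286.
Finite population correction with N = 372: n = n₀ / (1 + (n₀−1)/N) = 286 / (1 + 285/372) = 286 / 1.7661 ≈ 161.94.
Rounding up, n = 162.

162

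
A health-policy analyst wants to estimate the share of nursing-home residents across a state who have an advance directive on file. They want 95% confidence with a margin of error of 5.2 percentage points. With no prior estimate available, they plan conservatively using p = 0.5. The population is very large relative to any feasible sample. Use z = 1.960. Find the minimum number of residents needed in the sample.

356

With p = 0.5, p(1−p) = 0.25.
n = z²·p(1−p)/E² = 1.960² × 0.2500 / 0.052² = 3.8416 × 0.2500 / 0.002704 ≈ 355.18.
Rounding up gives n = 356.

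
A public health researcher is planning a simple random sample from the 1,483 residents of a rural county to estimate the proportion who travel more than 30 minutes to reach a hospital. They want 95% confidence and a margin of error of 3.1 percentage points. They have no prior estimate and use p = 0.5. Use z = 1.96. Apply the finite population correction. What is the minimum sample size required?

Unadjusted: n₀ = 1.96² × 0.50 × 0.50 / 0.031² ≈ 999.38, so n₀ = 1000.
Finite population correction with N = 1,483: n = n₀ / (1 + (n₀−1)/N) = 1000 / (1 + 999/1483) = 1000 / 1.6736 ≈ 597.50.
Rounding up, n = 598.

598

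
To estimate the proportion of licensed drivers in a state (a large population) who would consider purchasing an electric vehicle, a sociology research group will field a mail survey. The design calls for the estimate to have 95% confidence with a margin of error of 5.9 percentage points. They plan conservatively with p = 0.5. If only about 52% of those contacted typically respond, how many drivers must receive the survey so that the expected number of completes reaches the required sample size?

For 95% confidence, z = 1.960.
Completed interviews needed: n₀ = 1.960² × 0.2500 / 0.059² ≈ 275.90 → 276.
At a 52% response rate, contacts needed = 276 / 0.52 ≈ 530.77 → 531.

531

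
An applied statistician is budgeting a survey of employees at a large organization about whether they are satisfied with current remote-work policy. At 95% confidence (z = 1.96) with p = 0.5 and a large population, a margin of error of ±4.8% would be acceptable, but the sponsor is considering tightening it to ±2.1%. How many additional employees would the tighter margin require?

At ±4.8%: n = 1.96² × 0.2500 / 0.048² ≈ 416.84 → 417.
At ±2.1%: n = 1.96² × 0.2500 / 0.021² ≈ 2177.78 → 2178.
Additional respondents: 2178 − 417 = 1761.

1761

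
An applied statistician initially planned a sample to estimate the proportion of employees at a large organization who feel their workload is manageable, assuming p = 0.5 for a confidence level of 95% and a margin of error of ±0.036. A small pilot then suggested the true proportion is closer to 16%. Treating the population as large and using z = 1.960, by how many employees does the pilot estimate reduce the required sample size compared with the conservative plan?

343

Conservative (p = 0.5): n = 1.960² × 0.25 / 0.036² ≈ 741.05 → 742.
Using p = 0.16: p(1−p) = 0.1344, so n = 1.960² × 0.1344 / 0.036² ≈ 398.39 → 399.
Reduction: 742 − 399 = 343.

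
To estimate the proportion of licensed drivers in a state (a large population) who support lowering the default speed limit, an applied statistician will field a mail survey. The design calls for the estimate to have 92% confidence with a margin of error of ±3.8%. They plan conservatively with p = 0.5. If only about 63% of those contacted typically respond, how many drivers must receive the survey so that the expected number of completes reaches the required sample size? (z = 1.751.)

Completed interviews needed: n₀ = 1.751² × 0.2500 / 0.038² ≈ 530.82 → 531.
At a 63% response rate, contacts needed = 531 / 0.63 ≈ 842.86 → 843.

843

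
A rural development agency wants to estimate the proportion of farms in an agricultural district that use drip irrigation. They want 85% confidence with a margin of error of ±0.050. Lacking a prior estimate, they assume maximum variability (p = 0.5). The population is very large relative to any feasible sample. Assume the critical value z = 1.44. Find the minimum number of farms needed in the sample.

208

With p = 0.5, p(1−p) = 0.25.
n = z²·p(1−p)/E² = 1.44² × 0.2500 / 0.050² = 2.0736 × 0.2500 / 0.002500 ≈ 207.36.
Rounding up gives n = 208.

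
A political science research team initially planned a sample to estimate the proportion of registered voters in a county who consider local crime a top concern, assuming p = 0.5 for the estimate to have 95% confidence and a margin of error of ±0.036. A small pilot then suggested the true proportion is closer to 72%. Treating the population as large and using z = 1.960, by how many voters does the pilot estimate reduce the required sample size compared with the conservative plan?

144

Conservative (p = 0.5): n = 1.960² × 0.25 / 0.036² ≈ 741.05 → 742.
Using p = 0.72: p(1−p) = 0.2016, so n = 1.960² × 0.2016 / 0.036² ≈ 597.58 → 598.
Reduction: 742 − 598 = 144.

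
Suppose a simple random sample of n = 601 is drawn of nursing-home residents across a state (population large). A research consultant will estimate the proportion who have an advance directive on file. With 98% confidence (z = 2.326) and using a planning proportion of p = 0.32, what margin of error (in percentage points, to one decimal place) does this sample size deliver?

SE(p̂) = √[p(1−p)/n] = √[0.2176/601] = 0.01903.
E = z × SE = 2.326 × 0.01903 = 0.04426, or 4.4 percentage points.

4.4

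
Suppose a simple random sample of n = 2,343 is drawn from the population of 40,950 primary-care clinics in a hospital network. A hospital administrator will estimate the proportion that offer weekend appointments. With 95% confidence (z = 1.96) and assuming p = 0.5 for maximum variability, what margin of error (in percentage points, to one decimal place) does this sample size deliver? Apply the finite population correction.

Finite-population factor: (N−n)/(N−1) = (40950−2343)/(40950−1) = 0.9428.
SE(p̂) = √[p(1−p)/n · (N−n)/(N−1)] = √[0.2500/2343 × 0.9428] = 0.01003.
E = z × SE = 1.96 × 0.01003 = 0.01966 ≈ 2.0 percentage points.

2.0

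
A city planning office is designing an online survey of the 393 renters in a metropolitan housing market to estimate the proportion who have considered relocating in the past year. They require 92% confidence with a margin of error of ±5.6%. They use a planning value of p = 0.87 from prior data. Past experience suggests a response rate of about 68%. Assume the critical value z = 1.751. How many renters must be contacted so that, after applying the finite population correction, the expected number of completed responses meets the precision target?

Completed interviews needed (unadjusted): n₀ = 1.751² × 0.1131 / 0.056² ≈ 110.58 → 111.
FPC for N = 393: n = 111 / (1 + 110/393) = 111 / 1.2799 ≈ 86.73 → 87.
At a 68% response rate, contacts needed = 87 / 0.68 ≈ 127.94 → 128.

128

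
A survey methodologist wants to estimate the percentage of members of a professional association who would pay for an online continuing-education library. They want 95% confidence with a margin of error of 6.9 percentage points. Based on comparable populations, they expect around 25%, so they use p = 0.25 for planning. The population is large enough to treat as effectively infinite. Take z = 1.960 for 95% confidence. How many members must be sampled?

152

With p = 0.25, p(1−p) = 0.1875.
n = z²·p(1−p)/E² = 1.960² × 0.1875 / 0.069² = 3.8416 × 0.1875 / 0.004761 ≈ 151.29.
Rounding up gives n = 152.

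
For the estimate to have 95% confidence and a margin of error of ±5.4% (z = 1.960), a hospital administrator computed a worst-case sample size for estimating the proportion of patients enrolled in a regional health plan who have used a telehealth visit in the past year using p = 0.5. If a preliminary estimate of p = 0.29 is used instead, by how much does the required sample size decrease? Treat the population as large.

58

Conservative (p = 0.5): n = 1.960² × 0.25 / 0.054² ≈ 329.36 → 330.
Using p = 0.29: p(1−p) = 0.2059, so n = 1.960² × 0.2059 / 0.054² ≈ 271.26 → 272.
Reduction: 330 − 272 = 58.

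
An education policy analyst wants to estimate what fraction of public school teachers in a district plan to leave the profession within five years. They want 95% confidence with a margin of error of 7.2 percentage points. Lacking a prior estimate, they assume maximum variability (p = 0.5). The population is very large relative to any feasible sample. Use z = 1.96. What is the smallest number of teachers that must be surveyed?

186

With p = 0.5, p(1−p) = 0.25.
n = z²·p(1−p)/E² = 1.96² × 0.2500 / 0.072² = 3.8416 × 0.2500 / 0.005184 ≈ 185.26.
Rounding up gives n = 186.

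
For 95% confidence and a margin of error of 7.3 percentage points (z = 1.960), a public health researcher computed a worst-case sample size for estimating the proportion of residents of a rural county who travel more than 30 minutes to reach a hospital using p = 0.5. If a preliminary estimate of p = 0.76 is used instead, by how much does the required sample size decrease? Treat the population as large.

49

Conservative (p = 0.5): n = 1.960² × 0.25 / 0.073² ≈ 180.22 → 181.
Using p = 0.76: p(1−p) = 0.1824, so n = 1.960² × 0.1824 / 0.073² ≈ 131.49 → 132.
Reduction: 181 − 132 = 49.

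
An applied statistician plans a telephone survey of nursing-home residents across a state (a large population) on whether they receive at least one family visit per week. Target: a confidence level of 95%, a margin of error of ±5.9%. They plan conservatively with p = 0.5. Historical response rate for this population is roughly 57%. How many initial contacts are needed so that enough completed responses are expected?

For 95% confidence, z = 1.960.
Completed interviews needed: n₀ = 1.960² × 0.2500 / 0.059² ≈ 275.90 → 276.
At a 57% response rate, contacts needed = 276 / 0.57 ≈ 484.21 → 485.

485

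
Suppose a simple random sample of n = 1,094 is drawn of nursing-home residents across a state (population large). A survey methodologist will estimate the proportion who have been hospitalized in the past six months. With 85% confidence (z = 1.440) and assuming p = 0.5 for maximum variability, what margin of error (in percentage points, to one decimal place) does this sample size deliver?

2.2

SE(p̂) = √[p(1−p)/n] = √[0.2500/1094] = 0.01512.
E = z × SE = 1.440 × 0.01512 = 0.02177, or 2.2 percentage points.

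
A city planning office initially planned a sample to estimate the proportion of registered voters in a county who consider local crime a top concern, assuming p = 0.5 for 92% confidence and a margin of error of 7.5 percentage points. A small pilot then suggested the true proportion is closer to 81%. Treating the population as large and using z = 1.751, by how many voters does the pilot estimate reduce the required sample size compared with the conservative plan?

53

Conservative (p = 0.5): n = 1.751² × 0.25 / 0.075² ≈ 136.27 → 137.
Using p = 0.81: p(1−p) = 0.1539, so n = 1.751² × 0.1539 / 0.075² ≈ 83.89 → 84.
Reduction: 137 − 84 = 53.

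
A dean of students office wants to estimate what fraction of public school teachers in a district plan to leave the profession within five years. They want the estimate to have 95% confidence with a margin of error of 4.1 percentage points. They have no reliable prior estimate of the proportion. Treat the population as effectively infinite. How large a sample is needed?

572

For 95% confidence, z = 1.960.
With no prior estimate, use p = 0.5, giving p(1−p) = 0.25.
n = z²·p(1−p)/E² = 1.960² × 0.2500 / 0.041² = 3.8416 × 0.2500 / 0.001681 ≈ 571.33.
Rounding up gives n = 572.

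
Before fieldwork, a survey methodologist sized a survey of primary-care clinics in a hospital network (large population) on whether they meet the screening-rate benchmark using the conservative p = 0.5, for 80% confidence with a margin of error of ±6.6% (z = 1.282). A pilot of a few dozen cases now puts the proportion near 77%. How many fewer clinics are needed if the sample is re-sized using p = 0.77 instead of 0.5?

28

Conservative (p = 0.5): n = 1.282² × 0.25 / 0.066² ≈ 94.33 → 95.
Using p = 0.77: p(1−p) = 0.1771, so n = 1.282² × 0.1771 / 0.066² ≈ 66.82 → 67.
Reduction: 95 − 67 = 28.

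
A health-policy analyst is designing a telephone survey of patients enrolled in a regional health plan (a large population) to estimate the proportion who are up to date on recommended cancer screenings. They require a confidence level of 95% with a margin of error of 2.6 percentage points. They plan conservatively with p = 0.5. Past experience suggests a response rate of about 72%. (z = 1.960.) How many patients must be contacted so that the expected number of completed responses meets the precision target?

1974

Completed interviews needed: n₀ = 1.960² × 0.2500 / 0.026² ≈ 1420.71 → 1421.
At a 72% response rate, contacts needed = 1421 / 0.72 ≈ 1973.61 → 1974.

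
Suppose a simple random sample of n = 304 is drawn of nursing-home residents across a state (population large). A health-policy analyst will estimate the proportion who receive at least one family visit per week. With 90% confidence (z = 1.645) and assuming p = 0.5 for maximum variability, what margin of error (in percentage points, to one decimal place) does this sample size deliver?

SE(p̂) = √[p(1−p)/n] = √[0.2500/304] = 0.02868.
E = z × SE = 1.645 × 0.02868 = 0.04717, or 4.7 percentage points.

4.7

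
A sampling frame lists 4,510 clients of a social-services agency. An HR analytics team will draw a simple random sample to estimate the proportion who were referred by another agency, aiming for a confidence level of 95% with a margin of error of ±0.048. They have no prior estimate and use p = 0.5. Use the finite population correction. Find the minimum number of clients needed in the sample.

382

For 95% confidence, z = 1.960.
Unadjusted: n₀ = 1.960² × 0.50 × 0.50 / 0.048² ≈ 416.84, so n₀ = 417.
Finite population correction with N = 4,510: n = n₀ / (1 + (n₀−1)/N) = 417 / (1 + 416/4510) = 417 / 1.0922 ≈ 381.78.
Rounding up, n = 382.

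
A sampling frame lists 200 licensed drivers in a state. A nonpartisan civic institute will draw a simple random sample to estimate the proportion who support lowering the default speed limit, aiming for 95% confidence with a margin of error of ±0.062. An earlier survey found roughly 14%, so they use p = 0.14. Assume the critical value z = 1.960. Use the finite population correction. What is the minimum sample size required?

76

Unadjusted: n₀ = 1.960² × 0.14 × 0.86 / 0.062² ≈ 120.32, so n₀ = 121.
Finite population correction with N = 200: n = n₀ / (1 + (n₀−1)/N) = 121 / (1 + 120/200) = 121 / 1.6000 ≈ 75.62.
Rounding up, n = 76.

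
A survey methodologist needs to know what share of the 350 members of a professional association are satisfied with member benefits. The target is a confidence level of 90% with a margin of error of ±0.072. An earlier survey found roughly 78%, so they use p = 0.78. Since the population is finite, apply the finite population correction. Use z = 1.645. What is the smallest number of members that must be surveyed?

Unadjusted: n₀ = 1.645² × 0.78 × 0.22 / 0.072² ≈ 89.57, so n₀ = 90.
Finite population correction with N = 350: n = n₀ / (1 + (n₀−1)/N) = 90 / (1 + 89/350) = 90 / 1.2543 ≈ 71.75.
Rounding up, n = 72.

72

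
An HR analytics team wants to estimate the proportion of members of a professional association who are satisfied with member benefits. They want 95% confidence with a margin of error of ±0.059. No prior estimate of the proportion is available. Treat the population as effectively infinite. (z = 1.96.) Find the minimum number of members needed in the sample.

With no prior estimate, use p = 0.5, giving p(1−p) = 0.25.
n = z²·p(1−p)/E² = 1.96² × 0.2500 / 0.059² = 3.8416 × 0.2500 / 0.003481 ≈ 275.90.
Rounding up gives n = 276.

276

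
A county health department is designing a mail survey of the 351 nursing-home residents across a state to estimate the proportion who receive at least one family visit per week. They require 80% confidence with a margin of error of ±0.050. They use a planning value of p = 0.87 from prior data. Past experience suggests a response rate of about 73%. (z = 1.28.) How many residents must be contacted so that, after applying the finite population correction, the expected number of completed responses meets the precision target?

85

Completed interviews needed (unadjusted): n₀ = 1.28² × 0.1131 / 0.050² ≈ 74.12 → 75.
FPC for N = 351: n = 75 / (1 + 74/351) = 75 / 1.2108 ≈ 61.94 → 62.
At a 73% response rate, contacts needed = 62 / 0.73 ≈ 84.93 → 85.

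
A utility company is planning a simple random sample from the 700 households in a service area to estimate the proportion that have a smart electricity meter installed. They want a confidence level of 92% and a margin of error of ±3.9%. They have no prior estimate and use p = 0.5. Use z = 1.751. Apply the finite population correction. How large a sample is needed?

Unadjusted: n₀ = 1.751² × 0.50 × 0.50 / 0.039² ≈ 503.94, so n₀ = 504.
Finite population correction with N = 700: n = n₀ / (1 + (n₀−1)/N) = 504 / (1 + 503/700) = 504 / 1.7186 ≈ 293.27.
Rounding up, n = 294.

294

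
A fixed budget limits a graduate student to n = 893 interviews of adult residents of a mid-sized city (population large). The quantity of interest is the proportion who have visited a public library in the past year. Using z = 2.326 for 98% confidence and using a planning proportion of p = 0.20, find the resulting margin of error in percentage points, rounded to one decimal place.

SE(p̂) = √[p(1−p)/n] = √[0.1600/893] = 0.01339.
E = z × SE = 2.326 × 0.01339 = 0.03113, or 3.1 percentage points.

3.1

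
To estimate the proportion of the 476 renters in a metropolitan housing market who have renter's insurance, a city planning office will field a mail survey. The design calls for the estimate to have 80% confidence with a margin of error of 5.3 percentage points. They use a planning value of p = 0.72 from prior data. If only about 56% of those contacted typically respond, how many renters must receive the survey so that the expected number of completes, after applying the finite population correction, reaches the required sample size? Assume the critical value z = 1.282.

170

Completed interviews needed (unadjusted): n₀ = 1.282² × 0.2016 / 0.053² ≈ 117.95 → 118.
FPC for N = 476: n = 118 / (1 + 117/476) = 118 / 1.2458 ≈ 94.72 → 95.
At a 56% response rate, contacts needed = 95 / 0.56 ≈ 169.64 → 170.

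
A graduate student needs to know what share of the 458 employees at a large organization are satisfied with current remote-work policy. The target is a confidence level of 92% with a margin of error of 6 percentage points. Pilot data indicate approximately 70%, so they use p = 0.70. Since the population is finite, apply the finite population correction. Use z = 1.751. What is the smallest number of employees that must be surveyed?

129

Unadjusted: n₀ = 1.751² × 0.70 × 0.30 / 0.060² ≈ 178.85, so n₀ = 179.
Finite population correction with N = 458: n = n₀ / (1 + (n₀−1)/N) = 179 / (1 + 178/458) = 179 / 1.3886 ≈ 128.90.
Rounding up, n = 129.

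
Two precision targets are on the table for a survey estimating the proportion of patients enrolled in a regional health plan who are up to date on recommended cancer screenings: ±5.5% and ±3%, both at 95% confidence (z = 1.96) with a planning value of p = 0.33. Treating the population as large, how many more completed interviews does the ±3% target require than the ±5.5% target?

At ±5.5%: n = 1.96² × 0.2211 / 0.055² ≈ 280.79 → 281.
At ±3%: n = 1.96² × 0.2211 / 0.030² ≈ 943.75 → 944.
Additional respondents: 944 − 281 = 663.

663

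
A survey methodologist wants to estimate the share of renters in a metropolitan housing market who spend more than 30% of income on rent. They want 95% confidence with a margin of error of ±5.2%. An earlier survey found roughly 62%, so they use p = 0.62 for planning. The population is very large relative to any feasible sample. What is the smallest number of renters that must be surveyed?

335

For 95% confidence, z = 1.96.
With p = 0.62, p(1−p) = 0.2356.
n = z²·p(1−p)/E² = 1.96² × 0.2356 / 0.052² = 3.8416 × 0.2356 / 0.002704 ≈ 334.72.
Rounding up gives n = 335.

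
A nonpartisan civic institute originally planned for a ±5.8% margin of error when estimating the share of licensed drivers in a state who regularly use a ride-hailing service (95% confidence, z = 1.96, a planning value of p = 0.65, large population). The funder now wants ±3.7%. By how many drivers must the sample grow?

At ±5.8%: n = 1.96² × 0.2275 / 0.058² ≈ 259.80 → 260.
At ±3.7%: n = 1.96² × 0.2275 / 0.037² ≈ 638.40 → 639.
Additional respondents: 639 − 260 = 379.

379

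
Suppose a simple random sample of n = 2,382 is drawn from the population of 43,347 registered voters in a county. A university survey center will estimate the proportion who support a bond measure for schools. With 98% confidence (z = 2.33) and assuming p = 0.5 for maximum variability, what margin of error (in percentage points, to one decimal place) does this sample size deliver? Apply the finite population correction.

2.3

Finite-population factor: (N−n)/(N−1) = (43347−2382)/(43347−1) = 0.9451.
SE(p̂) = √[p(1−p)/n · (N−n)/(N−1)] = √[0.2500/2382 × 0.9451] = 0.00996.
E = z × SE = 2.33 × 0.00996 = 0.02321 ≈ 2.3 percentage points.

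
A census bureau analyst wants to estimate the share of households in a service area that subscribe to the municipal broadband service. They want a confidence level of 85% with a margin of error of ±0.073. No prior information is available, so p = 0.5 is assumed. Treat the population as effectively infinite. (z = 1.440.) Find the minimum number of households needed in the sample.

98

With p = 0.5, p(1−p) = 0.25.
n = z²·p(1−p)/E² = 1.440² × 0.2500 / 0.073² = 2.0736 × 0.2500 / 0.005329 ≈ 97.28.
Rounding up gives n = 98.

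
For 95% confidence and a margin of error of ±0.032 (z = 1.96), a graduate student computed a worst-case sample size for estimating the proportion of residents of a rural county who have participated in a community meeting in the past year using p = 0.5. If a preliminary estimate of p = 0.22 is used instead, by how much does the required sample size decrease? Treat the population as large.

294

Conservative (p = 0.5): n = 1.96² × 0.25 / 0.032² ≈ 937.89 → 938.
Using p = 0.22: p(1−p) = 0.1716, so n = 1.96² × 0.1716 / 0.032² ≈ 643.77 → 644.
Reduction: 938 − 644 = 294.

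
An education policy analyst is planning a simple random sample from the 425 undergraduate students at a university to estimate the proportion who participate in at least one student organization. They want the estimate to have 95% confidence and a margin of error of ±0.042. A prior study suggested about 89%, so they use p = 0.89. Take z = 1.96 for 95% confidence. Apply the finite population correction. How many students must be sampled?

Unadjusted: n₀ = 1.96² × 0.89 × 0.11 / 0.042² ≈ 213.20, so n₀ = 214.
Finite population correction with N = 425: n = n₀ / (1 + (n₀−1)/N) = 214 / (1 + 213/425) = 214 / 1.5012 ≈ 142.55.
Rounding up, n = 143.

143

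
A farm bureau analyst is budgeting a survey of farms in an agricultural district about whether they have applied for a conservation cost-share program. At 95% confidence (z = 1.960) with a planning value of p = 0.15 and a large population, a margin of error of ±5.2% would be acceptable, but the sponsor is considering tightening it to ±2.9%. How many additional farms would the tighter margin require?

At ±5.2%: n = 1.960² × 0.1275 / 0.052² ≈ 181.14 → 182.
At ±2.9%: n = 1.960² × 0.1275 / 0.029² ≈ 582.41 → 583.
Additional respondents: 583 − 182 = 401.

401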